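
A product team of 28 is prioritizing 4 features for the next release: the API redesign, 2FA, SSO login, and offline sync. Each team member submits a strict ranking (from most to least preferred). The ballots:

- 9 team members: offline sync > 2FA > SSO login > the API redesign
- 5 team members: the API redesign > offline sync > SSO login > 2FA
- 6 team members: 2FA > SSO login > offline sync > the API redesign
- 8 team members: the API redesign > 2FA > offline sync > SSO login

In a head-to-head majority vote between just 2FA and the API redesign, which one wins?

2FA

Voters preferring 2FA to the API redesign: 15; preferring the API redesign to 2FA: 13.
2FA wins the head-to-head.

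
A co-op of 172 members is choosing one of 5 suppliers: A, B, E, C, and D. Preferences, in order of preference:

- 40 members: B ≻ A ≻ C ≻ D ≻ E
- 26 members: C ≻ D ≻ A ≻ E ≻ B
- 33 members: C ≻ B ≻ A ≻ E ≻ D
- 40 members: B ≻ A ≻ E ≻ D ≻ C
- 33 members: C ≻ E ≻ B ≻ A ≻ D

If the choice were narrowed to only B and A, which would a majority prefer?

Voters preferring B to A: 146; preferring A to B: 26.
B wins the head-to-head.

B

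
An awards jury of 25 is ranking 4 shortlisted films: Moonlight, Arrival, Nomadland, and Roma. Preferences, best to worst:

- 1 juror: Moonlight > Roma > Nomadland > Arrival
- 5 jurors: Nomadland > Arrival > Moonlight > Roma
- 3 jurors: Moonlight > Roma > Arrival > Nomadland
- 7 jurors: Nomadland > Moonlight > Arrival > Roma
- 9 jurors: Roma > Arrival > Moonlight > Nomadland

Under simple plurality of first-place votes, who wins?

First-place votes: Moonlight 4, Arrival 0, Nomadland 12, Roma 9.
Nomadland has the most first-place votes.

Nomadland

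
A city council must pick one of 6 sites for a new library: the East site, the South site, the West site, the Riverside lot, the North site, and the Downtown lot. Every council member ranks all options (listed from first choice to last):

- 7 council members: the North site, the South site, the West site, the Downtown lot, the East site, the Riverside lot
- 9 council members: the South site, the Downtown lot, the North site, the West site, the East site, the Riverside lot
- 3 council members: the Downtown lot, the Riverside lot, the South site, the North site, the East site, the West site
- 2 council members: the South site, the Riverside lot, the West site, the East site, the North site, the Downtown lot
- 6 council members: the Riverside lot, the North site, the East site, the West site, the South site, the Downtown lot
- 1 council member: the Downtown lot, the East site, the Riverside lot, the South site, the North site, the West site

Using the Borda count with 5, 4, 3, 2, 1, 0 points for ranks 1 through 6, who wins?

the East site: 7·1 + 9·1 + 3·1 + 2·2 + 6·3 + 1·4 = 45
the South site: 7·4 + 9·5 + 3·3 + 2·5 + 6·1 + 1·2 = 100
the West site: 7·3 + 9·2 + 3·0 + 2·3 + 6·2 + 1·0 = 57
the Riverside lot: 7·0 + 9·0 + 3·4 + 2·4 + 6·5 + 1·3 = 53
the North site: 7·5 + 9·3 + 3·2 + 2·1 + 6·4 + 1·1 = 95
the Downtown lot: 7·2 + 9·4 + 3·5 + 2·0 + 6·0 + 1·5 = 70
the South site has the highest Borda score (100).

the South site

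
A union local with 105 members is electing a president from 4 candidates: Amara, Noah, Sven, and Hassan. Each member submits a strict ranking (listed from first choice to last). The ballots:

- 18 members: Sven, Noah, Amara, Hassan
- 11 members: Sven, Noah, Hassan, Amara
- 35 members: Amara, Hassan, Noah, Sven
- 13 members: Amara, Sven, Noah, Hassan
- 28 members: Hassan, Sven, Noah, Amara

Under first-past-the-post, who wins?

First-place votes: Amara 48, Noah 0, Sven 29, Hassan 28.
Amara has the most first-place votes.

Amara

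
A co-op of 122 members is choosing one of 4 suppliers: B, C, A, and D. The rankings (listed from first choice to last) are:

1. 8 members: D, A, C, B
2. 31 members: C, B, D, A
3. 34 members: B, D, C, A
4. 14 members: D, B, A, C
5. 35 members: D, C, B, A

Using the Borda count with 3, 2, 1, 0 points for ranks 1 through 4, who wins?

D

B: 8·0 + 31·2 + 34·3 + 14·2 + 35·1 = 227
C: 8·1 + 31·3 + 34·1 + 14·0 + 35·2 = 205
A: 8·2 + 31·0 + 34·0 + 14·1 + 35·0 = 30
D: 8·3 + 31·1 + 34·2 + 14·3 + 35·3 = 270
D has the highest Borda score (270).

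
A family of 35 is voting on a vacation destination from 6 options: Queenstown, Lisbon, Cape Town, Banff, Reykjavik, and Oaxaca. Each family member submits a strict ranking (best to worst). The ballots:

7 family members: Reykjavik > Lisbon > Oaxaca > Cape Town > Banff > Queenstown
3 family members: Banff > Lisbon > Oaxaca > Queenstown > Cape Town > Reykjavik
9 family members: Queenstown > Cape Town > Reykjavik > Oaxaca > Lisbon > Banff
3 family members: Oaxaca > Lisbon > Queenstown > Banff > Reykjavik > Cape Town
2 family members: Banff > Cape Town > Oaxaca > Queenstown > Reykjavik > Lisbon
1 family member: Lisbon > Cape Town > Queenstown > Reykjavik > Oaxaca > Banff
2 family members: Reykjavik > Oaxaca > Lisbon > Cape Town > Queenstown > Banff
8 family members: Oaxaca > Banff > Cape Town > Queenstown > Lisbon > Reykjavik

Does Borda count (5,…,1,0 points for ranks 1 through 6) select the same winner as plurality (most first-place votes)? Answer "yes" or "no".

yes

Borda — scores: Queenstown 85, Lisbon 80, Cape Town 93, Banff 70, Reykjavik 79, Oaxaca 118. Winner: Oaxaca.
Plurality — first-place votes: Queenstown 9, Lisbon 1, Cape Town 0, Banff 5, Reykjavik 9, Oaxaca 11. Winner: Oaxaca.
The two methods agree.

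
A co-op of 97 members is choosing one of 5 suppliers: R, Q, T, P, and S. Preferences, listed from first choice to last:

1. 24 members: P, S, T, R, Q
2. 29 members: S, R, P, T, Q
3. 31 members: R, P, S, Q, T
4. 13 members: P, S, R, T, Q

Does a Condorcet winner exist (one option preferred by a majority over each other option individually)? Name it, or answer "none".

none

Checking pairwise contests:
S beats R 66–31.
R beats Q 97–0.
R beats T 73–24.
R beats P 60–37.
P beats S 68–29.
Every option loses at least one head-to-head, so there is no Condorcet winner.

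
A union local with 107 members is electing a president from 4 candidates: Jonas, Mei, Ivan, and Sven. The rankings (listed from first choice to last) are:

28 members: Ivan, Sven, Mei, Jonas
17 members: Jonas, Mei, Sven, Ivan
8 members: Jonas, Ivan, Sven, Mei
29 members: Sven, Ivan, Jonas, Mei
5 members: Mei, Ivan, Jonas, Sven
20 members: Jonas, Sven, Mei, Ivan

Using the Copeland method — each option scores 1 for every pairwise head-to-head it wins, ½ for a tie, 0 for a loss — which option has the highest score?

Sven

Jonas: beats Mei; loses to Ivan and Sven → score 1.
Mei: loses to Jonas, Ivan, and Sven → score 0.
Ivan: beats Jonas and Mei; loses to Sven → score 2.
Sven: beats Jonas, Mei, and Ivan → score 3.
Sven has the best pairwise record.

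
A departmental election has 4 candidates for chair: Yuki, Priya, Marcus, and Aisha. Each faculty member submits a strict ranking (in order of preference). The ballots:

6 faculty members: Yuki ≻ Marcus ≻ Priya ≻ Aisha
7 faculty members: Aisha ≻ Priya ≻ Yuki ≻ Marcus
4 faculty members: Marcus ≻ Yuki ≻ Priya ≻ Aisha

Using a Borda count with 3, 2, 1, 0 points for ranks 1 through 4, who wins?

Yuki: 6·3 + 7·1 + 4·2 = 33
Priya: 6·1 + 7·2 + 4·1 = 24
Marcus: 6·2 + 7·0 + 4·3 = 24
Aisha: 6·0 + 7·3 + 4·0 = 21
Yuki has the highest Borda score (33).

Yuki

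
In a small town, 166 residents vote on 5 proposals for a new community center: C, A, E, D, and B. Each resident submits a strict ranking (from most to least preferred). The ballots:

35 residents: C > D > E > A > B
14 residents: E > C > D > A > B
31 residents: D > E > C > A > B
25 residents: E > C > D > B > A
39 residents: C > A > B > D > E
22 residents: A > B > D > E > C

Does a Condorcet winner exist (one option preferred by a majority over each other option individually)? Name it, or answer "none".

none

Checking pairwise contests:
E beats C 92–74.
C beats A 144–22.
D beats E 127–39.
C beats D 113–53.
C beats B 144–22.
Every option loses at least one head-to-head, so there is no Condorcet winner.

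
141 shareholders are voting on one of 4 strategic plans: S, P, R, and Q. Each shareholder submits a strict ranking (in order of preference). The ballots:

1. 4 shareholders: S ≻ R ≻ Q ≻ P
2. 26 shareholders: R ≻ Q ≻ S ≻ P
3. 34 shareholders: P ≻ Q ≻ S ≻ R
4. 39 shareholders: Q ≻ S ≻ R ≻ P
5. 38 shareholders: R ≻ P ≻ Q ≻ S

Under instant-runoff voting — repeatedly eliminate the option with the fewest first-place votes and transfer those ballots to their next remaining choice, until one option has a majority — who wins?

Round 1: S 4, P 34, R 64, Q 39. Eliminate S.
Round 2: P 34, R 68, Q 39. Eliminate P.
Round 3: R 68, Q 73. Q has a majority.

Q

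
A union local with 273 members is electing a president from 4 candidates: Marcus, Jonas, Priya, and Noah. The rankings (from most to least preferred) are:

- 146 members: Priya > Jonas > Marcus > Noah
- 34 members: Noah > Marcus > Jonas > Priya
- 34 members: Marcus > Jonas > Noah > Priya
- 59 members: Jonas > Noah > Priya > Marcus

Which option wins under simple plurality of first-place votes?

Priya

First-place votes: Marcus 34, Jonas 59, Priya 146, Noah 34.
Priya has the most first-place votes.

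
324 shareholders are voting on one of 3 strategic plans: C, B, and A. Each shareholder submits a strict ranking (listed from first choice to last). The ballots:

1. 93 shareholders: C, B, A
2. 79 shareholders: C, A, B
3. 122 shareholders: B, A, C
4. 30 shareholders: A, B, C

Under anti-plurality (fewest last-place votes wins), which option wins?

B

Last-place votes: C 152, B 79, A 93.
B is ranked last by the fewest voters, so B wins.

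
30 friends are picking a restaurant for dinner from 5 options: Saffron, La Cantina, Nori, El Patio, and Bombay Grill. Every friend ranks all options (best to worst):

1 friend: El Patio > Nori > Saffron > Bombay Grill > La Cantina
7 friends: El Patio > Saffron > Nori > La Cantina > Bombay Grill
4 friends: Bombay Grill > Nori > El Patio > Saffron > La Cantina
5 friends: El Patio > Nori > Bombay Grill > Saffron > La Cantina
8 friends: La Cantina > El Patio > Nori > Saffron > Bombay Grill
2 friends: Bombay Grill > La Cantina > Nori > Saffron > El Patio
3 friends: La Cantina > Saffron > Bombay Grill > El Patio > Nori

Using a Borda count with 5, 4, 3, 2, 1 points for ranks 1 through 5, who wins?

Saffron: 1·3 + 7·4 + 4·2 + 5·2 + 8·2 + 2·2 + 3·4 = 81
La Cantina: 1·1 + 7·2 + 4·1 + 5·1 + 8·5 + 2·4 + 3·5 = 87
Nori: 1·4 + 7·3 + 4·4 + 5·4 + 8·3 + 2·3 + 3·1 = 94
El Patio: 1·5 + 7·5 + 4·3 + 5·5 + 8·4 + 2·1 + 3·2 = 117
Bombay Grill: 1·2 + 7·1 + 4·5 + 5·3 + 8·1 + 2·5 + 3·3 = 71
El Patio has the highest Borda score (117).

El Patio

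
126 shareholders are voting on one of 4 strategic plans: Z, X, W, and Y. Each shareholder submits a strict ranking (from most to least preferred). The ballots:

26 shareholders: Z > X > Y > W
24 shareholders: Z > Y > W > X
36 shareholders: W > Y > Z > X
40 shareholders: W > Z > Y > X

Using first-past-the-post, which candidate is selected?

First-place votes: Z 50, X 0, W 76, Y 0.
W has the most first-place votes.

W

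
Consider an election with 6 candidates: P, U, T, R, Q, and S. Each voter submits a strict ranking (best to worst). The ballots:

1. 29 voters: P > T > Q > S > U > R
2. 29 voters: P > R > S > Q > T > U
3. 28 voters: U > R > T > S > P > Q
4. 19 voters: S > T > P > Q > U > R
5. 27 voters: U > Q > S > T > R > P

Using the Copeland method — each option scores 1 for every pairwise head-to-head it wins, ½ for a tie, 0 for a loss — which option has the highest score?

S

P: beats U, R, and Q; loses to T and S → score 3.
U: beats R; loses to P, T, Q, and S → score 1.
T: beats P, U, R, and Q; loses to S → score 4.
R: loses to P, U, T, Q, and S → score 0.
Q: beats U and R; loses to P, T, and S → score 2.
S: beats P, U, T, R, and Q → score 5.
S has the best pairwise record.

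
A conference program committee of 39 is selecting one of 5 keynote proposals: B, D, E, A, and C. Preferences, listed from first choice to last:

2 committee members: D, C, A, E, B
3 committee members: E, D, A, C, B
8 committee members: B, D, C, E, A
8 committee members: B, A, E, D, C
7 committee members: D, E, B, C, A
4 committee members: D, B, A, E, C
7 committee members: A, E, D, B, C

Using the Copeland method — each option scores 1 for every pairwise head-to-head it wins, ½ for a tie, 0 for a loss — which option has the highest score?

D

B: beats E, A, and C; loses to D → score 3.
D: beats B, E, A, and C → score 4.
E: beats C; loses to B, D, and A → score 1.
A: beats E and C; loses to B and D → score 2.
C: loses to B, D, E, and A → score 0.
D has the best pairwise record.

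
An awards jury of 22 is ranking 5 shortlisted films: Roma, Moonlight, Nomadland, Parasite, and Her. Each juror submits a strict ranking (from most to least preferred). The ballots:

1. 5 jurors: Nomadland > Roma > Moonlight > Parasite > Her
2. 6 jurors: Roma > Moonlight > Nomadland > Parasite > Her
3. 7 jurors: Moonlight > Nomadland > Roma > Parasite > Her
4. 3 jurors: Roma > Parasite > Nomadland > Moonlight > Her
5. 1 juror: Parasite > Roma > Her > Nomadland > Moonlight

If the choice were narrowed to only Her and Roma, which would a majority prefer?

Roma

Voters preferring Her to Roma: 0; preferring Roma to Her: 22.
Roma wins the head-to-head.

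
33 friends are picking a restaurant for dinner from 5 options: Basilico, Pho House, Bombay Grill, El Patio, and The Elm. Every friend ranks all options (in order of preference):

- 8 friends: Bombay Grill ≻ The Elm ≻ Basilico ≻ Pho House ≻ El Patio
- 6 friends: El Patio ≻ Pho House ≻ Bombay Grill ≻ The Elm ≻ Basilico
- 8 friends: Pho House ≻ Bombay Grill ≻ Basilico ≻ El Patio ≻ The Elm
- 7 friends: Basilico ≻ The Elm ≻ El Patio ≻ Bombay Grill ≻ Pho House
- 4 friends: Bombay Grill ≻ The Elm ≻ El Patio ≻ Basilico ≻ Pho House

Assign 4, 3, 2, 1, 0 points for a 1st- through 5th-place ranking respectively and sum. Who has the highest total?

Basilico: 8·2 + 6·0 + 8·2 + 7·4 + 4·1 = 64
Pho House: 8·1 + 6·3 + 8·4 + 7·0 + 4·0 = 58
Bombay Grill: 8·4 + 6·2 + 8·3 + 7·1 + 4·4 = 91
El Patio: 8·0 + 6·4 + 8·1 + 7·2 + 4·2 = 54
The Elm: 8·3 + 6·1 + 8·0 + 7·3 + 4·3 = 63
Bombay Grill has the highest Borda score (91).

Bombay Grill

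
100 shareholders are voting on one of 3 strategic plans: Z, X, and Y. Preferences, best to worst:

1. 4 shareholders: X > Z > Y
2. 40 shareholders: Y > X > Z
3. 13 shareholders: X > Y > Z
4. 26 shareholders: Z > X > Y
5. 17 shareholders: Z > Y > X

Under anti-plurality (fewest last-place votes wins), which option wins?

Last-place votes: Z 53, X 17, Y 30.
X is ranked last by the fewest voters, so X wins.

X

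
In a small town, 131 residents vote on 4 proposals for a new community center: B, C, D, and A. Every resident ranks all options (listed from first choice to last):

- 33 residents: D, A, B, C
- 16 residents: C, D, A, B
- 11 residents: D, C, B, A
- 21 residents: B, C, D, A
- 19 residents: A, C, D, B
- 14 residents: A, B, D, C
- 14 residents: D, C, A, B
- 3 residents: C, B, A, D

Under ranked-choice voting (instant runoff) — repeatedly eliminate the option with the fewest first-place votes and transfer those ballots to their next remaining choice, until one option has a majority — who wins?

Round 1: B 21, C 19, D 58, A 33. Eliminate C.
Round 2: B 24, D 74, A 33. D has a majority.

D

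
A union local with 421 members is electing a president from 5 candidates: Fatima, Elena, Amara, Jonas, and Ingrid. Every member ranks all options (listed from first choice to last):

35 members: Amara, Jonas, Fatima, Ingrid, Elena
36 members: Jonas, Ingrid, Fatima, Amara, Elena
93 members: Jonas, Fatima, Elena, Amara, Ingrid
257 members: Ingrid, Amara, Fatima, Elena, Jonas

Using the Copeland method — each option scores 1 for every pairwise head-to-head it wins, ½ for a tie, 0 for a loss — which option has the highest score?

Ingrid

Fatima: beats Elena and Jonas; loses to Amara and Ingrid → score 2.
Elena: beats Jonas; loses to Fatima, Amara, and Ingrid → score 1.
Amara: beats Fatima, Elena, and Jonas; loses to Ingrid → score 3.
Jonas: loses to Fatima, Elena, Amara, and Ingrid → score 0.
Ingrid: beats Fatima, Elena, Amara, and Jonas → score 4.
Ingrid has the best pairwise record.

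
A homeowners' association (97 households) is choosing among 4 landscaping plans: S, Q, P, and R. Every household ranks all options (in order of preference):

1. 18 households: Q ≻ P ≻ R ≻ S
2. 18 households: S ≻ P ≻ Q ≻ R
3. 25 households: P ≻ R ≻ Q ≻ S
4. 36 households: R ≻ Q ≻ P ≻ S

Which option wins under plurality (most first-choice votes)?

First-place votes: S 18, Q 18, P 25, R 36.
R has the most first-place votes.

R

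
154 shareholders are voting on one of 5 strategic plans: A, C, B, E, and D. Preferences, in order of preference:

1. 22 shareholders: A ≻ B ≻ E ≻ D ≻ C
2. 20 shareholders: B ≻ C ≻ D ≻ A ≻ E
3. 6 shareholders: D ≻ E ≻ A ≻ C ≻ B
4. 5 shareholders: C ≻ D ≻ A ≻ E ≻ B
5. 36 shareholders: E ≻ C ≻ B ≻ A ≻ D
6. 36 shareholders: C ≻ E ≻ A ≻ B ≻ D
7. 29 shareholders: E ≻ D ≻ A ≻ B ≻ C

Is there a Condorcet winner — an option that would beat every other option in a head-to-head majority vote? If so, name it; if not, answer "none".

E

E vs A: 107–47 for E.
E vs C: 93–61 for E.
E vs B: 112–42 for E.
E vs D: 123–31 for E.
E beats every other option head-to-head.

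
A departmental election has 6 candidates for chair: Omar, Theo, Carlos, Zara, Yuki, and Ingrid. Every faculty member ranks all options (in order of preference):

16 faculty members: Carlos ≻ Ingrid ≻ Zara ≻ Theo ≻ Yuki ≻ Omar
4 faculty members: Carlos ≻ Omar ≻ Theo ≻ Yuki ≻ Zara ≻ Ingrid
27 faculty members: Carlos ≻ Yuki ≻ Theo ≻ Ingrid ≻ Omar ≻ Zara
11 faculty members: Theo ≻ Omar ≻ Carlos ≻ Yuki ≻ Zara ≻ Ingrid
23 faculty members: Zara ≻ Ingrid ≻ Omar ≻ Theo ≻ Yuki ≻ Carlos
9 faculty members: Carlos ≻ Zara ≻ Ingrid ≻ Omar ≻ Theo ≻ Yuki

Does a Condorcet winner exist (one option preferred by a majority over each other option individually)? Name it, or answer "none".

Carlos vs Omar: 56–34 for Carlos.
Carlos vs Theo: 56–34 for Carlos.
Carlos vs Zara: 67–23 for Carlos.
Carlos vs Yuki: 67–23 for Carlos.
Carlos vs Ingrid: 67–23 for Carlos.
Carlos beats every other option head-to-head.

Carlos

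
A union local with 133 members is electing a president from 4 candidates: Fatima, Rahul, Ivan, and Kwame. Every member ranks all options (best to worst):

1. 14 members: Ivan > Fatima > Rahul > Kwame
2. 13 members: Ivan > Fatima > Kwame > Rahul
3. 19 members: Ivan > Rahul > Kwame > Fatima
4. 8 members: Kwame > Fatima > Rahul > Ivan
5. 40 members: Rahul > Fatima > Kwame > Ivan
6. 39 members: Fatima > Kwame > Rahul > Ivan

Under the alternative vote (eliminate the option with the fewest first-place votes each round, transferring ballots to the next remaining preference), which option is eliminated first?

Round 1: Fatima 39, Rahul 40, Ivan 46, Kwame 8. Eliminate Kwame.

Kwame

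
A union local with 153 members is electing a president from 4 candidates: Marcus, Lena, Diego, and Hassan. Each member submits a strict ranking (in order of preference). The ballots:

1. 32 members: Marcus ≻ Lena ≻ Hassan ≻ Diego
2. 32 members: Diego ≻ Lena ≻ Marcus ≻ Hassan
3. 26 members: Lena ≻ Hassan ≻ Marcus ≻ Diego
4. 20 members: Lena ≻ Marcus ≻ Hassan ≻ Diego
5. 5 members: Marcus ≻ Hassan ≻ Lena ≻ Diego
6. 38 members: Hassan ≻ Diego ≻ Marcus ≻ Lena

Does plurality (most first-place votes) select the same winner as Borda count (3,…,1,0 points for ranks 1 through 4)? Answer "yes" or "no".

yes

Plurality — first-place votes: Marcus 37, Lena 46, Diego 32, Hassan 38. Winner: Lena.
Borda — scores: Marcus 247, Lena 271, Diego 172, Hassan 228. Winner: Lena.
The two methods agree.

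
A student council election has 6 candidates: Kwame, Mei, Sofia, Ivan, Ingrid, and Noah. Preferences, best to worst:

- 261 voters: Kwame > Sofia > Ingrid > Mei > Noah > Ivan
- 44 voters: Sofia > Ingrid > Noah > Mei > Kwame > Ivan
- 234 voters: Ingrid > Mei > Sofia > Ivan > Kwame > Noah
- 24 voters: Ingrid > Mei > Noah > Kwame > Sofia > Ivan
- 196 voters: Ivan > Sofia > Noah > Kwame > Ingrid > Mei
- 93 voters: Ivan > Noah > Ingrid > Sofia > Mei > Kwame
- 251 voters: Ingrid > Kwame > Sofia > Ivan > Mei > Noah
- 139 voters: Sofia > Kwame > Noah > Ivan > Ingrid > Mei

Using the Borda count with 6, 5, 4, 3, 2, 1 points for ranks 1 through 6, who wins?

Sofia

Kwame: 261·6 + 44·2 + 234·2 + 24·3 + 196·3 + 93·1 + 251·5 + 139·5 = 4825
Mei: 261·3 + 44·3 + 234·5 + 24·5 + 196·1 + 93·2 + 251·2 + 139·1 = 3228
Sofia: 261·5 + 44·6 + 234·4 + 24·2 + 196·5 + 93·3 + 251·4 + 139·6 = 5650
Ivan: 261·1 + 44·1 + 234·3 + 24·1 + 196·6 + 93·6 + 251·3 + 139·3 = 3935
Ingrid: 261·4 + 44·5 + 234·6 + 24·6 + 196·2 + 93·4 + 251·6 + 139·2 = 5360
Noah: 261·2 + 44·4 + 234·1 + 24·4 + 196·4 + 93·5 + 251·1 + 139·4 = 3084
Sofia has the highest Borda score (5650).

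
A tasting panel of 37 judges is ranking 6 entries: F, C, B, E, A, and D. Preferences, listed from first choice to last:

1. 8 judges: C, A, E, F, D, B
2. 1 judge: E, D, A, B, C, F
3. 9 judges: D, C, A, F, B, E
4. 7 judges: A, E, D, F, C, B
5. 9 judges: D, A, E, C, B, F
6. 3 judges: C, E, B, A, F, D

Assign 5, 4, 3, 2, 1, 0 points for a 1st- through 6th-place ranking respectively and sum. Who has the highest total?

A

F: 8·2 + 1·0 + 9·2 + 7·2 + 9·0 + 3·1 = 51
C: 8·5 + 1·1 + 9·4 + 7·1 + 9·2 + 3·5 = 117
B: 8·0 + 1·2 + 9·1 + 7·0 + 9·1 + 3·3 = 29
E: 8·3 + 1·5 + 9·0 + 7·4 + 9·3 + 3·4 = 96
A: 8·4 + 1·3 + 9·3 + 7·5 + 9·4 + 3·2 = 139
D: 8·1 + 1·4 + 9·5 + 7·3 + 9·5 + 3·0 = 123
A has the highest Borda score (139).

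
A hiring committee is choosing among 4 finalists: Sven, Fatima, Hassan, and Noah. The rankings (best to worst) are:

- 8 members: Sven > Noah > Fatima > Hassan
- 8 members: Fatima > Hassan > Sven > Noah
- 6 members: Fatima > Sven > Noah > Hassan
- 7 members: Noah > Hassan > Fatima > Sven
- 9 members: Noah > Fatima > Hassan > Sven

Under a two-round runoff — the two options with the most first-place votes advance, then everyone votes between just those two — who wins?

Noah

Round 1 first-place votes: Sven 8, Fatima 14, Hassan 0, Noah 16.
Noah and Fatima advance.
Runoff: Noah is preferred to Fatima by 24 voters; Fatima by 14.
Noah wins the runoff.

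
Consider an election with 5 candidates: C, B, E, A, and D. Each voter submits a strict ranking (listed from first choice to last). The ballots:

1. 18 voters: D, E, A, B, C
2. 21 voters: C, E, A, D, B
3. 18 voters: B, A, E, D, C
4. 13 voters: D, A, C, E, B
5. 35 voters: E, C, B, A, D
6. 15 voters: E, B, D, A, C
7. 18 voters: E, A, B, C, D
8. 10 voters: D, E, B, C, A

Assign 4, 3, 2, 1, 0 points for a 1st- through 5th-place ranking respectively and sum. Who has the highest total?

C: 18·0 + 21·4 + 18·0 + 13·2 + 35·3 + 15·0 + 18·1 + 10·1 = 243
B: 18·1 + 21·0 + 18·4 + 13·0 + 35·2 + 15·3 + 18·2 + 10·2 = 261
E: 18·3 + 21·3 + 18·2 + 13·1 + 35·4 + 15·4 + 18·4 + 10·3 = 468
A: 18·2 + 21·2 + 18·3 + 13·3 + 35·1 + 15·1 + 18·3 + 10·0 = 275
D: 18·4 + 21·1 + 18·1 + 13·4 + 35·0 + 15·2 + 18·0 + 10·4 = 233
E has the highest Borda score (468).

E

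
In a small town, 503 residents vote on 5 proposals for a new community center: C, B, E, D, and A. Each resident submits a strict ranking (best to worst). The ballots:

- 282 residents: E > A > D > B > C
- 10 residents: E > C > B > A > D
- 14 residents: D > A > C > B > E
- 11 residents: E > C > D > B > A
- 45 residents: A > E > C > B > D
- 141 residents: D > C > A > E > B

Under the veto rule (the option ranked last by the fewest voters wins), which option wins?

A

Last-place votes: C 282, B 141, E 14, D 55, A 11.
A is ranked last by the fewest voters, so A wins.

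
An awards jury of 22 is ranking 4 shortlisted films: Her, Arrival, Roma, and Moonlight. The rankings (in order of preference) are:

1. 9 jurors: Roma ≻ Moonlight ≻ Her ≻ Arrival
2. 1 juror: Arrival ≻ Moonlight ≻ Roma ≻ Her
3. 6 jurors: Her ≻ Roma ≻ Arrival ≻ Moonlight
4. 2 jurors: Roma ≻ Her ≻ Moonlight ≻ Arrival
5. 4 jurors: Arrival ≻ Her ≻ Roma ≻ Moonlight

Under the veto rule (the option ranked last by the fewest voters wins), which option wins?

Last-place votes: Her 1, Arrival 11, Roma 0, Moonlight 10.
Roma is ranked last by the fewest voters, so Roma wins.

Roma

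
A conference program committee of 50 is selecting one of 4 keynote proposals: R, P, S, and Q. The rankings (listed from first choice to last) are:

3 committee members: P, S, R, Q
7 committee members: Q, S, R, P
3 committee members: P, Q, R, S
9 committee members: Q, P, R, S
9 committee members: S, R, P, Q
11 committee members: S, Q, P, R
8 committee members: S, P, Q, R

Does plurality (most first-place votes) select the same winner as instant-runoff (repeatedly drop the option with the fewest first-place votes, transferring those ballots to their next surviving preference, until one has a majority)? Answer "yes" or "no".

Plurality — first-place votes: R 0, P 6, S 28, Q 16. Winner: S.
Instant-runoff — R1 R 0, P 6, S 28, Q 16 (S winner). Winner: S.
The two methods agree.

yes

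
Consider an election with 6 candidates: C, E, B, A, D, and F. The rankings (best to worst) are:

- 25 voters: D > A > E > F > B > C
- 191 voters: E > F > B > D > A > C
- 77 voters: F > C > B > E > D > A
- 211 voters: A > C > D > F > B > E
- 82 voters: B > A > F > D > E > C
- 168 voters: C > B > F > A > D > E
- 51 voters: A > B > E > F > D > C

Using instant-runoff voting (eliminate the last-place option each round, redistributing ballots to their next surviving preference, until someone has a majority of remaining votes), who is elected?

Round 1: C 168, E 191, B 82, A 262, D 25, F 77. Eliminate D.
Round 2: C 168, E 191, B 82, A 287, F 77. Eliminate F.
Round 3: C 245, E 191, B 82, A 287. Eliminate B.
Round 4: C 245, E 191, A 369. Eliminate E.
Round 5: C 245, A 560. A has a majority.

A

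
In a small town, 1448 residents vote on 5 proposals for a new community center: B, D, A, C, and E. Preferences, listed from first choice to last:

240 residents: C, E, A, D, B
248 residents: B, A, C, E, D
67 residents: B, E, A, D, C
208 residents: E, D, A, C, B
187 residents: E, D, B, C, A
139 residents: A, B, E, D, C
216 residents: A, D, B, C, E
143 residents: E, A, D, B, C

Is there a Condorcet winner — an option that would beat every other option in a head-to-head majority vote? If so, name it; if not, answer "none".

E

E vs B: 778–670 for E.
E vs D: 1232–216 for E.
E vs A: 845–603 for E.
E vs C: 744–704 for E.
E beats every other option head-to-head.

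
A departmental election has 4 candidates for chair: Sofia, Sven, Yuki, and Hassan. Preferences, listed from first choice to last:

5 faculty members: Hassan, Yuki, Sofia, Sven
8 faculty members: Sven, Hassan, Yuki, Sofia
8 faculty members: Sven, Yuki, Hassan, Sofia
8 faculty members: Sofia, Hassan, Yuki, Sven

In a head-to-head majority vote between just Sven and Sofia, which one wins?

Voters preferring Sven to Sofia: 16; preferring Sofia to Sven: 13.
Sven wins the head-to-head.

Sven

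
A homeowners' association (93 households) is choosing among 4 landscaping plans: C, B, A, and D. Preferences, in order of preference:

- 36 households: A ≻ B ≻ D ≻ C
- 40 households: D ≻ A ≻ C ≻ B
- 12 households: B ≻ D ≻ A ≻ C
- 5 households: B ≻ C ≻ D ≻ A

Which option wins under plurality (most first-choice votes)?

D

First-place votes: C 0, B 17, A 36, D 40.
D has the most first-place votes.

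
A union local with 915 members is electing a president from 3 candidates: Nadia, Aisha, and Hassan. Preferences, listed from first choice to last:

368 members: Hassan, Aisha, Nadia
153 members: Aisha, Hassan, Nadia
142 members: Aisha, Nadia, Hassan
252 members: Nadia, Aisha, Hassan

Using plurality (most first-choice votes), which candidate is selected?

Hassan

First-place votes: Nadia 252, Aisha 295, Hassan 368.
Hassan has the most first-place votes.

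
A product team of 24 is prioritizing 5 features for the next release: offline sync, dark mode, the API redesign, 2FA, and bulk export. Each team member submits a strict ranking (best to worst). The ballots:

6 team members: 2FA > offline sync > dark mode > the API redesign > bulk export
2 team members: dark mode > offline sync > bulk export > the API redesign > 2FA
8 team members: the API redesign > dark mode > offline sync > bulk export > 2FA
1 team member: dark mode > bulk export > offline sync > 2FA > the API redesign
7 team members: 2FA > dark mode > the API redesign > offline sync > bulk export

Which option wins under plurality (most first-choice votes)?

2FA

First-place votes: offline sync 0, dark mode 3, the API redesign 8, 2FA 13, bulk export 0.
2FA has the most first-place votes.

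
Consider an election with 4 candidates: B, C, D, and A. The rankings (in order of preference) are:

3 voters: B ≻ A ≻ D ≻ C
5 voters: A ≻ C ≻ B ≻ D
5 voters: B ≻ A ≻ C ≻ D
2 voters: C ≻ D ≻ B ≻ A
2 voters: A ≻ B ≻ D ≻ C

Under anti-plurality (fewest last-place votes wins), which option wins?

Last-place votes: B 0, C 5, D 10, A 2.
B is ranked last by the fewest voters, so B wins.

B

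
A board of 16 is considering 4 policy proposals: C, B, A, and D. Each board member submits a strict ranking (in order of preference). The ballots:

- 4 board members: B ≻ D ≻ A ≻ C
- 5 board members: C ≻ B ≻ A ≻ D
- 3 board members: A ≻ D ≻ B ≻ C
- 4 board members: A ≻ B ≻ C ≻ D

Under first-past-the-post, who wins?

A

First-place votes: C 5, B 4, A 7, D 0.
A has the most first-place votes.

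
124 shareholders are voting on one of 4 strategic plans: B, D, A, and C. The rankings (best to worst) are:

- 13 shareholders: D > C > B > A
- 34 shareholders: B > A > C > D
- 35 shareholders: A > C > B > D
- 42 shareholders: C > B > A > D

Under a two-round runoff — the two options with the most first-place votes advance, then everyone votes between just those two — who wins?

A

Round 1 first-place votes: B 34, D 13, A 35, C 42.
C and A advance.
Runoff: C is preferred to A by 55 voters; A by 69.
A wins the runoff.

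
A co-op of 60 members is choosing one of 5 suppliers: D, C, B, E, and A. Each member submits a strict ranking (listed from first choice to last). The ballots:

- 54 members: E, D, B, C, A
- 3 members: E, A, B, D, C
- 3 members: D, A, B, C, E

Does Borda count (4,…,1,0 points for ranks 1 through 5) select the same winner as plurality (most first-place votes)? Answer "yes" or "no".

Borda — scores: D 177, C 57, B 120, E 228, A 18. Winner: E.
Plurality — first-place votes: D 3, C 0, B 0, E 57, A 0. Winner: E.
The two methods agree.

yes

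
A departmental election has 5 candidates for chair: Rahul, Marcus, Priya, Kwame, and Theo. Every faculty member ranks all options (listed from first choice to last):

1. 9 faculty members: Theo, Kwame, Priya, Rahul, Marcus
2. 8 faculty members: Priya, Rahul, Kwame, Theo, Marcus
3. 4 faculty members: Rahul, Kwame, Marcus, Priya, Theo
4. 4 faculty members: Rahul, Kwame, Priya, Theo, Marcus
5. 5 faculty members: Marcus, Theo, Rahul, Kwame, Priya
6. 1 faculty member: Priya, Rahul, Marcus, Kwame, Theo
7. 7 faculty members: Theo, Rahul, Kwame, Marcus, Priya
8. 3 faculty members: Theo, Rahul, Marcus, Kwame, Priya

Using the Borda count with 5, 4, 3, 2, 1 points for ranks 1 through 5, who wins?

Rahul

Rahul: 9·2 + 8·4 + 4·5 + 4·5 + 5·3 + 1·4 + 7·4 + 3·4 = 149
Marcus: 9·1 + 8·1 + 4·3 + 4·1 + 5·5 + 1·3 + 7·2 + 3·3 = 84
Priya: 9·3 + 8·5 + 4·2 + 4·3 + 5·1 + 1·5 + 7·1 + 3·1 = 107
Kwame: 9·4 + 8·3 + 4·4 + 4·4 + 5·2 + 1·2 + 7·3 + 3·2 = 131
Theo: 9·5 + 8·2 + 4·1 + 4·2 + 5·4 + 1·1 + 7·5 + 3·5 = 144
Rahul has the highest Borda score (149).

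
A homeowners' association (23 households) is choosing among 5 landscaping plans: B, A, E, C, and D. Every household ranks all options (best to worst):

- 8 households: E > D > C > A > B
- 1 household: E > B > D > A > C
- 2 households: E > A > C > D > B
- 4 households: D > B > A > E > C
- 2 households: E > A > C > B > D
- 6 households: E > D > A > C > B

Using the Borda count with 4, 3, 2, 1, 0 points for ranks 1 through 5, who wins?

E

B: 8·0 + 1·3 + 2·0 + 4·3 + 2·1 + 6·0 = 17
A: 8·1 + 1·1 + 2·3 + 4·2 + 2·3 + 6·2 = 41
E: 8·4 + 1·4 + 2·4 + 4·1 + 2·4 + 6·4 = 80
C: 8·2 + 1·0 + 2·2 + 4·0 + 2·2 + 6·1 = 30
D: 8·3 + 1·2 + 2·1 + 4·4 + 2·0 + 6·3 = 62
E has the highest Borda score (80).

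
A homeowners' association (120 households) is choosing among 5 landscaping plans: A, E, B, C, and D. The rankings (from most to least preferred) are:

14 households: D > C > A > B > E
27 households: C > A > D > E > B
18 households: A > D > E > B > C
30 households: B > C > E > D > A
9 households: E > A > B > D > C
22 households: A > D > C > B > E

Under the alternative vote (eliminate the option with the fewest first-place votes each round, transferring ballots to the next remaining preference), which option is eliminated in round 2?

D

Round 1: A 40, E 9, B 30, C 27, D 14. Eliminate E.
Round 2: A 49, B 30, C 27, D 14. Eliminate D.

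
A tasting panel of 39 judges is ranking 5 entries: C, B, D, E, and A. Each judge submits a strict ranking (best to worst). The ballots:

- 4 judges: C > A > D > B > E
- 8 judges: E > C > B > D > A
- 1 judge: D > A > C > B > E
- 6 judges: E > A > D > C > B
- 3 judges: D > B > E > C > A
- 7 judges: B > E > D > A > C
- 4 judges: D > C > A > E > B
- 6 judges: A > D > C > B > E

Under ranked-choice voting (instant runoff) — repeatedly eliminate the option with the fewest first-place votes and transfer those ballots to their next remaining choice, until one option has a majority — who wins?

E

Round 1: C 4, B 7, D 8, E 14, A 6. Eliminate C.
Round 2: B 7, D 8, E 14, A 10. Eliminate B.
Round 3: D 8, E 21, A 10. E has a majority.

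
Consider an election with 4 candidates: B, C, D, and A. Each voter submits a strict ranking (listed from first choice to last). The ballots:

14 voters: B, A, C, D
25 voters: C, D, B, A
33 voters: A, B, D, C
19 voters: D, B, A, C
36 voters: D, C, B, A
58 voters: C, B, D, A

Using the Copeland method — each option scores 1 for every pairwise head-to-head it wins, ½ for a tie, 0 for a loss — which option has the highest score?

C

B: beats D and A; loses to C → score 2.
C: beats B, D, and A → score 3.
D: beats A; loses to B and C → score 1.
A: loses to B, C, and D → score 0.
C has the best pairwise record.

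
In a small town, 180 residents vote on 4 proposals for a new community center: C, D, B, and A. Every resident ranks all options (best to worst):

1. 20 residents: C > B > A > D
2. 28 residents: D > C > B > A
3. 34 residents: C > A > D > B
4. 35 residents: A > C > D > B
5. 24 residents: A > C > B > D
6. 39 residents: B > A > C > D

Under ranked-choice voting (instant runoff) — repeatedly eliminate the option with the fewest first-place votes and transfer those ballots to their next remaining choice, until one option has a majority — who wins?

Round 1: C 54, D 28, B 39, A 59. Eliminate D.
Round 2: C 82, B 39, A 59. Eliminate B.
Round 3: C 82, A 98. A has a majority.

A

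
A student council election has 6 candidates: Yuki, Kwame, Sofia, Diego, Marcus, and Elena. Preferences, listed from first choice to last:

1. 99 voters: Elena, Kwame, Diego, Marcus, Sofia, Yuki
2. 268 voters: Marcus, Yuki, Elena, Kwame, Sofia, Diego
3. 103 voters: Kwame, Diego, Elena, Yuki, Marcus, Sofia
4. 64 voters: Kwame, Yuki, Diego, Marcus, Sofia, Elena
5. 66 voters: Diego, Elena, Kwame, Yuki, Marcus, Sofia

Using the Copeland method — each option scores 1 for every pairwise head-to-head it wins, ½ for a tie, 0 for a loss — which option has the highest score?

Kwame

Yuki: beats Sofia, Diego, and Elena; loses to Kwame and Marcus → score 3.
Kwame: beats Yuki, Sofia, Diego, and Marcus; loses to Elena → score 4.
Sofia: loses to Yuki, Kwame, Diego, Marcus, and Elena → score 0.
Diego: beats Sofia and Marcus; loses to Yuki, Kwame, and Elena → score 2.
Marcus: beats Yuki, Sofia, and Elena; loses to Kwame and Diego → score 3.
Elena: beats Kwame, Sofia, and Diego; loses to Yuki and Marcus → score 3.
Kwame has the best pairwise record.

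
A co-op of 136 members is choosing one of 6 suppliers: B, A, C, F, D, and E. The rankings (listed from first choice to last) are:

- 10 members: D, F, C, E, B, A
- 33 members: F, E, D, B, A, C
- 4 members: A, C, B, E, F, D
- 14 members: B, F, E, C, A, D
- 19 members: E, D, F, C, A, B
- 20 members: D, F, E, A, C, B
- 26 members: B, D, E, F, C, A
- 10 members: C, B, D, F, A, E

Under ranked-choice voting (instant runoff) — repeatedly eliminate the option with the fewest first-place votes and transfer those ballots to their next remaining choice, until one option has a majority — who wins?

Round 1: B 40, A 4, C 10, F 33, D 30, E 19. Eliminate A.
Round 2: B 40, C 14, F 33, D 30, E 19. Eliminate C.
Round 3: B 54, F 33, D 30, E 19. Eliminate E.
Round 4: B 54, F 33, D 49. Eliminate F.
Round 5: B 54, D 82. D has a majority.

D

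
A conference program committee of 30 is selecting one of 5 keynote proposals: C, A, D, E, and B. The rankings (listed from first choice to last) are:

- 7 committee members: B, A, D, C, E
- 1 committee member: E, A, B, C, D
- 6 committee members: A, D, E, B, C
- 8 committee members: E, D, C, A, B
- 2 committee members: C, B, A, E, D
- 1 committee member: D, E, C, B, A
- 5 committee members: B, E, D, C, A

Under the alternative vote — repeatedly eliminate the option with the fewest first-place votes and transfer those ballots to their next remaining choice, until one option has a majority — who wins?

Round 1: C 2, A 6, D 1, E 9, B 12. Eliminate D.
Round 2: C 2, A 6, E 10, B 12. Eliminate C.
Round 3: A 6, E 10, B 14. Eliminate A.
Round 4: E 16, B 14. E has a majority.

E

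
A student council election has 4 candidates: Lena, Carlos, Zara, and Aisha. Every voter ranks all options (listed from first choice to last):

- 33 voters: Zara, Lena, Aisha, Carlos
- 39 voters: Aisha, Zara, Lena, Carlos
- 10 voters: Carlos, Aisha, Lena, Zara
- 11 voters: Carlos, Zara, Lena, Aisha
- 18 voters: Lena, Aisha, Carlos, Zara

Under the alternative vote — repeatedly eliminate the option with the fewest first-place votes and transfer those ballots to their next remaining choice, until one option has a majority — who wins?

Aisha

Round 1: Lena 18, Carlos 21, Zara 33, Aisha 39. Eliminate Lena.
Round 2: Carlos 21, Zara 33, Aisha 57. Aisha has a majority.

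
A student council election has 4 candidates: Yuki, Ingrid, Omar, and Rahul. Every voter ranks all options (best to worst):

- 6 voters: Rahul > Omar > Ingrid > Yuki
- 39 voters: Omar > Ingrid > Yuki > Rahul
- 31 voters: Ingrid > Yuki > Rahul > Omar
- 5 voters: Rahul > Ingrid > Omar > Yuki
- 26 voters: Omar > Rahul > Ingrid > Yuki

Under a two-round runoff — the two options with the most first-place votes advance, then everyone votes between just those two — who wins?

Omar

Round 1 first-place votes: Yuki 0, Ingrid 31, Omar 65, Rahul 11.
Omar and Ingrid advance.
Runoff: Omar is preferred to Ingrid by 71 voters; Ingrid by 36.
Omar wins the runoff.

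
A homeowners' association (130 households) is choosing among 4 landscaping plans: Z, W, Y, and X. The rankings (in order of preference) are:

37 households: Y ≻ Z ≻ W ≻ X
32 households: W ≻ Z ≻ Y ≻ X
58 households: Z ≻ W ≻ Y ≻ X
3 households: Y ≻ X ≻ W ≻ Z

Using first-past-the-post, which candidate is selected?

Z

First-place votes: Z 58, W 32, Y 40, X 0.
Z has the most first-place votes.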